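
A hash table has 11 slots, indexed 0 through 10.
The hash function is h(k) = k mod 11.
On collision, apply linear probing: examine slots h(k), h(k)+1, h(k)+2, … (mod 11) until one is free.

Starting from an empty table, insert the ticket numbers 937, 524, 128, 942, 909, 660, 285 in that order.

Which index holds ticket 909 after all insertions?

10

937: h=2 → slot 2
524: h=7 → slot 7
128: h=7, probe 7,8 → slot 8
942: h=7, probe 7,8,9 → slot 9
909: h=7, probe 7,8,9,10 → slot 10
660: h=0 → slot 0
285: h=10, probe 10,0,1 → slot 1
Table: [660, 285, 937, —, —, —, —, 524, 128, 942, 909]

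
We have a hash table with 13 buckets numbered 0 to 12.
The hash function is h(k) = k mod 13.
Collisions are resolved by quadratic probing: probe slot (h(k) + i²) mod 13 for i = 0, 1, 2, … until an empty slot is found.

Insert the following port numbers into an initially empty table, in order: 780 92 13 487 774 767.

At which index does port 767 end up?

9

Insert 780: h=0, slot 0 empty => index 0.
Insert 92: h=1, slot 1 empty => index 1.
Insert 13: h=0, slots 0,1 occupied => index 4.
Insert 487: h=6, slot 6 empty => index 6.
Insert 774: h=7, slot 7 empty => index 7.
Insert 767: h=0, slots 0,1,4 occupied => index 9.
Table: [780, 92, -, -, 13, -, 487, 774, -, 767, -, -, -]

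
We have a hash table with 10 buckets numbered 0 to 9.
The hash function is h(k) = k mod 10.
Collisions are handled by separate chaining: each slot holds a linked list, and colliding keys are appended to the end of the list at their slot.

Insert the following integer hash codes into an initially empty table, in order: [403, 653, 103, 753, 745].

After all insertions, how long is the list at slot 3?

4

Insert 403: h=3, bucket 3 empty → new chain.
Insert 653: h=3, bucket 3 nonempty → append to chain.
Insert 103: h=3, bucket 3 nonempty → append to chain.
Insert 753: h=3, bucket 3 nonempty → append to chain.
Insert 745: h=5, bucket 5 empty → new chain.
Final buckets:
0: .
1: .
2: .
3: 403 -> 653 -> 103 -> 753
4: .
5: 745
6: .
7: .
8: .
9: .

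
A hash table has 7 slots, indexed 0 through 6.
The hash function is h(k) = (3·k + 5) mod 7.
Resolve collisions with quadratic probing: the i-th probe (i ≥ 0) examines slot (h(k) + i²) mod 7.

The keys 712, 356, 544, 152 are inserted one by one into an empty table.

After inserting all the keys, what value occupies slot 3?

152

712 hashes to 6; slot 6 is free => place at 6.
356 hashes to 2; slot 2 is free => place at 2.
544 hashes to 6; 6 taken => place at 0.
152 hashes to 6; 6,0 taken => place at 3.
Table: [544, -, 356, 152, -, -, 712]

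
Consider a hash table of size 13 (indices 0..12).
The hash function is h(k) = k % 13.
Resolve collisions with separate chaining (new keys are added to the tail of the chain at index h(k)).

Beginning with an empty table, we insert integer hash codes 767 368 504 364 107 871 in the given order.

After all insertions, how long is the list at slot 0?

3

767 → bucket 0
368 → bucket 4
504 → bucket 10
364 → bucket 0 (collision)
107 → bucket 3
871 → bucket 0 (collision)
Final buckets:
0: 767 -> 364 -> 871
1: —
2: —
3: 107
4: 368
5: —
6: —
7: —
8: —
9: —
10: 504
11: —
12: —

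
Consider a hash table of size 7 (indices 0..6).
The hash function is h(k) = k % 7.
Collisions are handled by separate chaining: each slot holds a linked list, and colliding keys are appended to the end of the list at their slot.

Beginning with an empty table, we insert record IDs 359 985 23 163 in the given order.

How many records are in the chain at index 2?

359 → bucket 2
985 → bucket 5
23 → bucket 2 (collision)
163 → bucket 2 (collision)
Final buckets:
0: _
1: _
2: 359 -> 23 -> 163
3: _
4: _
5: 985
6: _

3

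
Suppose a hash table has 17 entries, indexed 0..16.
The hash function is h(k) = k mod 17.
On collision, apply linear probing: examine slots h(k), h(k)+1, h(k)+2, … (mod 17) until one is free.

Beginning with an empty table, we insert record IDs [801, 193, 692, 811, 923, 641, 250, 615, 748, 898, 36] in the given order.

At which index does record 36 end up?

801 hashes to 2; slot 2 is free => place at 2.
193 hashes to 6; slot 6 is free => place at 6.
692 hashes to 12; slot 12 is free => place at 12.
811 hashes to 12; 12 taken => place at 13.
923 hashes to 5; slot 5 is free => place at 5.
641 hashes to 12; 12,13 taken => place at 14.
250 hashes to 12; 12,13,14 taken => place at 15.
615 hashes to 3; slot 3 is free => place at 3.
748 hashes to 0; slot 0 is free => place at 0.
898 hashes to 14; 14,15 taken => place at 16.
36 hashes to 2; 2,3 taken => place at 4.
Table: [748, _, 801, 615, 36, 923, 193, _, _, _, _, _, 692, 811, 641, 250, 898]

4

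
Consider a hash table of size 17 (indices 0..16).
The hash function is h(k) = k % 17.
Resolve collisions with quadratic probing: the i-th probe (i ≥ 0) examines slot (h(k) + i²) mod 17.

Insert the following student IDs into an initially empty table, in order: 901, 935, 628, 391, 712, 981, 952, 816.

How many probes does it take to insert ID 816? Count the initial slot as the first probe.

6

Insert 901: h=0, slot 0 empty → index 0.
Insert 935: h=0, slot 0 occupied → index 1.
Insert 628: h=16, slot 16 empty → index 16.
Insert 391: h=0, slots 0,1 occupied → index 4.
Insert 712: h=15, slot 15 empty → index 15.
Insert 981: h=12, slot 12 empty → index 12.
Insert 952: h=0, slots 0,1,4 occupied → index 9.
Insert 816: h=0, slots 0,1,4,9,16 occupied → index 8.
Table: [901, 935, _, _, 391, _, _, _, 816, 952, _, _, 981, _, _, 712, 628]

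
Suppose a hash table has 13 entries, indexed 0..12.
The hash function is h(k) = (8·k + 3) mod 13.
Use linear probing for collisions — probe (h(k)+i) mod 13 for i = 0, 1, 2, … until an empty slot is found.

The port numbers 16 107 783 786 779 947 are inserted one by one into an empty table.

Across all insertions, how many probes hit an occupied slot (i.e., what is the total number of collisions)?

Insert 16: h=1, slot 1 empty => index 1.
Insert 107: h=1, slot 1 occupied => index 2.
Insert 783: h=1, slots 1,2 occupied => index 3.
Insert 786: h=12, slot 12 empty => index 12.
Insert 779: h=8, slot 8 empty => index 8.
Insert 947: h=0, slot 0 empty => index 0.
Table: [947, 16, 107, 783, ∅, ∅, ∅, ∅, 779, ∅, ∅, ∅, 786]

3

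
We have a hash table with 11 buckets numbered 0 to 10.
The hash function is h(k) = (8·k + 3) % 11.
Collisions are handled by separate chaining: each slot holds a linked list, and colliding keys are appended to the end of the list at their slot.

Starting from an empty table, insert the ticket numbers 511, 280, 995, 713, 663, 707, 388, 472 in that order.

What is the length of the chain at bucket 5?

3

Insert 511: h=10, bucket 10 empty → new chain.
Insert 280: h=10, bucket 10 nonempty → append to chain.
Insert 995: h=10, bucket 10 nonempty → append to chain.
Insert 713: h=9, bucket 9 empty → new chain.
Insert 663: h=5, bucket 5 empty → new chain.
Insert 707: h=5, bucket 5 nonempty → append to chain.
Insert 388: h=5, bucket 5 nonempty → append to chain.
Insert 472: h=6, bucket 6 empty → new chain.
Final buckets:
0: -
1: -
2: -
3: -
4: -
5: 663 -> 707 -> 388
6: 472
7: -
8: -
9: 713
10: 511 -> 280 -> 995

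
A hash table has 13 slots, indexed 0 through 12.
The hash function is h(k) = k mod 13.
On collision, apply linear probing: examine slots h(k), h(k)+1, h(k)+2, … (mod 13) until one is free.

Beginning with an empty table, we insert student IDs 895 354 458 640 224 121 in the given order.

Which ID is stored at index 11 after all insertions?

Insert 895: h=11, slot 11 empty → index 11.
Insert 354: h=3, slot 3 empty → index 3.
Insert 458: h=3, slot 3 occupied → index 4.
Insert 640: h=3, slots 3,4 occupied → index 5.
Insert 224: h=3, slots 3,4,5 occupied → index 6.
Insert 121: h=4, slots 4,5,6 occupied → index 7.
Table: [—, —, —, 354, 458, 640, 224, 121, —, —, —, 895, —]

895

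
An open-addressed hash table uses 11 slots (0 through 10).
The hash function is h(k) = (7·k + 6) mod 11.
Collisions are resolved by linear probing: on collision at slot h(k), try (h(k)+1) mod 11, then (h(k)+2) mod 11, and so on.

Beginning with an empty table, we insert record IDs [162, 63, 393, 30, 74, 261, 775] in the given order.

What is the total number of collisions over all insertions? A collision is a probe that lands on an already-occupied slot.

20

Insert 162: h=7, slot 7 empty -> index 7.
Insert 63: h=7, slot 7 occupied -> index 8.
Insert 393: h=7, slots 7,8 occupied -> index 9.
Insert 30: h=7, slots 7,8,9 occupied -> index 10.
Insert 74: h=7, slots 7,8,9,10 occupied -> index 0.
Insert 261: h=7, slots 7,8,9,10,0 occupied -> index 1.
Insert 775: h=8, slots 8,9,10,0,1 occupied -> index 2.
Table: [74, 261, 775, ∅, ∅, ∅, ∅, 162, 63, 393, 30]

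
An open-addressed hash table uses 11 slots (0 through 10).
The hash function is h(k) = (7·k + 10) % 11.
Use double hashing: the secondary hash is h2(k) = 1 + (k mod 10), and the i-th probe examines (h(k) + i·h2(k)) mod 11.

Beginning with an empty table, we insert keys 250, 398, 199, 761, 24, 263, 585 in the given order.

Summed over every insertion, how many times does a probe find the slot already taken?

3

250: h=0 -> slot 0
398: h=2 -> slot 2
199: h=6 -> slot 6
761: h=2, h2=2, probe 2,4 -> slot 4
24: h=2, h2=5, probe 2,7 -> slot 7
263: h=3 -> slot 3
585: h=2, h2=6, probe 2,8 -> slot 8
Table: [250, —, 398, 263, 761, —, 199, 24, 585, —, —]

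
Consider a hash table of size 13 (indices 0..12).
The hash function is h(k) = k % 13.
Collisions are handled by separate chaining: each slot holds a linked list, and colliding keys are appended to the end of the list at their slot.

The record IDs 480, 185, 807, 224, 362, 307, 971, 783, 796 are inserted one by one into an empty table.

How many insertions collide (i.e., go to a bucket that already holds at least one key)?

Insert 480: h=12, bucket 12 empty -> new chain.
Insert 185: h=3, bucket 3 empty -> new chain.
Insert 807: h=1, bucket 1 empty -> new chain.
Insert 224: h=3, bucket 3 nonempty -> append to chain.
Insert 362: h=11, bucket 11 empty -> new chain.
Insert 307: h=8, bucket 8 empty -> new chain.
Insert 971: h=9, bucket 9 empty -> new chain.
Insert 783: h=3, bucket 3 nonempty -> append to chain.
Insert 796: h=3, bucket 3 nonempty -> append to chain.
Final buckets:
0: .
1: 807
2: .
3: 185 -> 224 -> 783 -> 796
4: .
5: .
6: .
7: .
8: 307
9: 971
10: .
11: 362
12: 480

3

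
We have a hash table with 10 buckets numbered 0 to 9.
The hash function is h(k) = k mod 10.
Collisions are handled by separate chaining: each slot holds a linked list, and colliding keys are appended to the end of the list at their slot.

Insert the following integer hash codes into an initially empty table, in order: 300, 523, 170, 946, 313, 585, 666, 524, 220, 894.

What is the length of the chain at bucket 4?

Insert 300: h=0, bucket 0 empty -> new chain.
Insert 523: h=3, bucket 3 empty -> new chain.
Insert 170: h=0, bucket 0 nonempty -> append to chain.
Insert 946: h=6, bucket 6 empty -> new chain.
Insert 313: h=3, bucket 3 nonempty -> append to chain.
Insert 585: h=5, bucket 5 empty -> new chain.
Insert 666: h=6, bucket 6 nonempty -> append to chain.
Insert 524: h=4, bucket 4 empty -> new chain.
Insert 220: h=0, bucket 0 nonempty -> append to chain.
Insert 894: h=4, bucket 4 nonempty -> append to chain.
Final buckets:
0: 300 -> 170 -> 220
1: .
2: .
3: 523 -> 313
4: 524 -> 894
5: 585
6: 946 -> 666
7: .
8: .
9: .

2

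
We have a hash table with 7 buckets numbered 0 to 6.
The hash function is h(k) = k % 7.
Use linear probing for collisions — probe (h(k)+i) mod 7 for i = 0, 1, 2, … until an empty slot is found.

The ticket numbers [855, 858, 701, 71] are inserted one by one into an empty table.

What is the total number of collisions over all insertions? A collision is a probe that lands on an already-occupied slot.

3

855: h=1 -> slot 1
858: h=4 -> slot 4
701: h=1, probe 1,2 -> slot 2
71: h=1, probe 1,2,3 -> slot 3
Table: [—, 855, 701, 71, 858, —, —]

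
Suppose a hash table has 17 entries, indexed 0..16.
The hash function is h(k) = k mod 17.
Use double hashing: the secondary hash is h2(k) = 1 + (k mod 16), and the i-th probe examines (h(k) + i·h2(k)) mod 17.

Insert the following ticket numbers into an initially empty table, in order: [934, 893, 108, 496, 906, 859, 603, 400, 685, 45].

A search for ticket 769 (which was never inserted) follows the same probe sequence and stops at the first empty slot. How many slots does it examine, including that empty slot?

Insert 934: h=16, slot 16 empty => index 16.
Insert 893: h=9, slot 9 empty => index 9.
Insert 108: h=6, slot 6 empty => index 6.
Insert 496: h=3, slot 3 empty => index 3.
Insert 906: h=5, slot 5 empty => index 5.
Insert 859: h=9, h2=12, slot 9 occupied => index 4.
Insert 603: h=8, slot 8 empty => index 8.
Insert 400: h=9, h2=1, slot 9 occupied => index 10.
Insert 685: h=5, h2=14, slot 5 occupied => index 2.
Insert 45: h=11, slot 11 empty => index 11.
Table: [∅, ∅, 685, 496, 859, 906, 108, ∅, 603, 893, 400, 45, ∅, ∅, ∅, ∅, 934]
Lookup 769: h=4, h2=2, probe 4,6,8,10,12 → slot 12 empty, not found.

5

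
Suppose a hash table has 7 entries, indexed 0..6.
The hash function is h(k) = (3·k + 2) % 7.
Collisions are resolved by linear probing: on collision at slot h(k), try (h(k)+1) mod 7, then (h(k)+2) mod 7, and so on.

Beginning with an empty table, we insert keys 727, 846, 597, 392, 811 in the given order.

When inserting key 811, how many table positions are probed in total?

5

727 hashes to 6; slot 6 is free -> place at 6.
846 hashes to 6; 6 taken -> place at 0.
597 hashes to 1; slot 1 is free -> place at 1.
392 hashes to 2; slot 2 is free -> place at 2.
811 hashes to 6; 6,0,1,2 taken -> place at 3.
Table: [846, 597, 392, 811, —, —, 727]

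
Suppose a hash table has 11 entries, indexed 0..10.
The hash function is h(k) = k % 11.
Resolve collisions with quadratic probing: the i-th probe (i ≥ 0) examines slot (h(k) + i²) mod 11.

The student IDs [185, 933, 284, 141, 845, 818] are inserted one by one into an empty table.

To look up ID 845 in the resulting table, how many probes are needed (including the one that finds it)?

5

185 hashes to 9; slot 9 is free -> place at 9.
933 hashes to 9; 9 taken -> place at 10.
284 hashes to 9; 9,10 taken -> place at 2.
141 hashes to 9; 9,10,2 taken -> place at 7.
845 hashes to 9; 9,10,2,7 taken -> place at 3.
818 hashes to 4; slot 4 is free -> place at 4.
Table: [—, —, 284, 845, 818, —, —, 141, —, 185, 933]
Lookup 845: h=9, probe 9,10,2,7,3 → found at 3.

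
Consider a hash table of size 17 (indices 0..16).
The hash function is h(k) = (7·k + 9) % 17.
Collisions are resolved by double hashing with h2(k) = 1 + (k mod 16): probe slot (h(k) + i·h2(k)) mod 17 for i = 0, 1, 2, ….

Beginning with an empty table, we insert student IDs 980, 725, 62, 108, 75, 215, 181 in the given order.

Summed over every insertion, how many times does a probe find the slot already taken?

Insert 980: h=1, slot 1 empty => index 1.
Insert 725: h=1, h2=6, slot 1 occupied => index 7.
Insert 62: h=1, h2=15, slot 1 occupied => index 16.
Insert 108: h=0, slot 0 empty => index 0.
Insert 75: h=7, h2=12, slot 7 occupied => index 2.
Insert 215: h=1, h2=8, slot 1 occupied => index 9.
Insert 181: h=1, h2=6, slots 1,7 occupied => index 13.
Table: [108, 980, 75, _, _, _, _, 725, _, 215, _, _, _, 181, _, _, 62]

6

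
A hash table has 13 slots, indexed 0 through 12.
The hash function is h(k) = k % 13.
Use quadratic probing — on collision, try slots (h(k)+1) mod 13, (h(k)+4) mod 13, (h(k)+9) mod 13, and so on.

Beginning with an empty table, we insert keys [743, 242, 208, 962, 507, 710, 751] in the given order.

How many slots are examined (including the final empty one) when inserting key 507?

3

Insert 743: h=2, slot 2 empty -> index 2.
Insert 242: h=8, slot 8 empty -> index 8.
Insert 208: h=0, slot 0 empty -> index 0.
Insert 962: h=0, slot 0 occupied -> index 1.
Insert 507: h=0, slots 0,1 occupied -> index 4.
Insert 710: h=8, slot 8 occupied -> index 9.
Insert 751: h=10, slot 10 empty -> index 10.
Table: [208, 962, 743, ∅, 507, ∅, ∅, ∅, 242, 710, 751, ∅, ∅]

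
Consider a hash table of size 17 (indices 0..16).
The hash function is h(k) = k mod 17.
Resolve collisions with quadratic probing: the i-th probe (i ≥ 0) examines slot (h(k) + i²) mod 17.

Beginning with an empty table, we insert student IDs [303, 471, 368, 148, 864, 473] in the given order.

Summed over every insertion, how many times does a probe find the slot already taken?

4

303: h=14 → slot 14
471: h=12 → slot 12
368: h=11 → slot 11
148: h=12, probe 12,13 → slot 13
864: h=14, probe 14,15 → slot 15
473: h=14, probe 14,15,1 → slot 1
Table: [-, 473, -, -, -, -, -, -, -, -, -, 368, 471, 148, 303, 864, -]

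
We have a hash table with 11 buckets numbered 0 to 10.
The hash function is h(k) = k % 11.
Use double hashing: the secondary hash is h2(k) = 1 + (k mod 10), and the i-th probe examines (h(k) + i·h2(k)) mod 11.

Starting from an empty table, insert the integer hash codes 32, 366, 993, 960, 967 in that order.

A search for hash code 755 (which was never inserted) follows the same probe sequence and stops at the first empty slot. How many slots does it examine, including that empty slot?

2

32: h=10 => slot 10
366: h=3 => slot 3
993: h=3, h2=4, probe 3,7 => slot 7
960: h=3, h2=1, probe 3,4 => slot 4
967: h=10, h2=8, probe 10,7,4,1 => slot 1
Table: [—, 967, —, 366, 960, —, —, 993, —, —, 32]
Lookup 755: h=7, h2=6, probe 7,2 → slot 2 empty, not found.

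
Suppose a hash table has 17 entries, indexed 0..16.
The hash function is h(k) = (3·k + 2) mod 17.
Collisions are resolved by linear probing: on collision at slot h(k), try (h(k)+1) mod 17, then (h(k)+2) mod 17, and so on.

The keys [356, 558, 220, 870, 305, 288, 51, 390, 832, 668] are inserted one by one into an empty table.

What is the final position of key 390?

4

Insert 356: h=16, slot 16 empty => index 16.
Insert 558: h=10, slot 10 empty => index 10.
Insert 220: h=16, slot 16 occupied => index 0.
Insert 870: h=11, slot 11 empty => index 11.
Insert 305: h=16, slots 16,0 occupied => index 1.
Insert 288: h=16, slots 16,0,1 occupied => index 2.
Insert 51: h=2, slot 2 occupied => index 3.
Insert 390: h=16, slots 16,0,1,2,3 occupied => index 4.
Insert 832: h=16, slots 16,0,1,2,3,4 occupied => index 5.
Insert 668: h=0, slots 0,1,2,3,4,5 occupied => index 6.
Table: [220, 305, 288, 51, 390, 832, 668, ∅, ∅, ∅, 558, 870, ∅, ∅, ∅, ∅, 356]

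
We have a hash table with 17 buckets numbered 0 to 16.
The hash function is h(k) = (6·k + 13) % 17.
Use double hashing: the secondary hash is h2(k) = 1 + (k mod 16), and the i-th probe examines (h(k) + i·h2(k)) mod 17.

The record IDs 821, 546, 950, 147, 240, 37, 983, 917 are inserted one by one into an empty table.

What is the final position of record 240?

10

821 hashes to 9; slot 9 is free → place at 9.
546 hashes to 8; slot 8 is free → place at 8.
950 hashes to 1; slot 1 is free → place at 1.
147 hashes to 11; slot 11 is free → place at 11.
240 hashes to 8, h2=1; 8,9 taken → place at 10.
37 hashes to 14; slot 14 is free → place at 14.
983 hashes to 12; slot 12 is free → place at 12.
917 hashes to 7; slot 7 is free → place at 7.
Table: [-, 950, -, -, -, -, -, 917, 546, 821, 240, 147, 983, -, 37, -, -]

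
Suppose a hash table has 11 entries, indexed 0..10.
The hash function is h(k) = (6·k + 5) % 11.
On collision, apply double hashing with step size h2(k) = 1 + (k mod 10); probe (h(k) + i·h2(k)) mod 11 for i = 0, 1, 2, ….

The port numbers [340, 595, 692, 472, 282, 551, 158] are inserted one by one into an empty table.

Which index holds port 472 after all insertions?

340: h=10 -> slot 10
595: h=0 -> slot 0
692: h=10, h2=3, probe 10,2 -> slot 2
472: h=10, h2=3, probe 10,2,5 -> slot 5
282: h=3 -> slot 3
551: h=0, h2=2, probe 0,2,4 -> slot 4
158: h=7 -> slot 7
Table: [595, -, 692, 282, 551, 472, -, 158, -, -, 340]

5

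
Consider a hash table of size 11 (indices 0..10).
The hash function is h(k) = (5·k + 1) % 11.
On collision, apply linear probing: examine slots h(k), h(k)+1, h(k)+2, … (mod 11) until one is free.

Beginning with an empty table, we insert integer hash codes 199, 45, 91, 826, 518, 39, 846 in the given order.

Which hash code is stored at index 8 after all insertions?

826

Insert 199: h=6, slot 6 empty -> index 6.
Insert 45: h=6, slot 6 occupied -> index 7.
Insert 91: h=5, slot 5 empty -> index 5.
Insert 826: h=6, slots 6,7 occupied -> index 8.
Insert 518: h=6, slots 6,7,8 occupied -> index 9.
Insert 39: h=9, slot 9 occupied -> index 10.
Insert 846: h=7, slots 7,8,9,10 occupied -> index 0.
Table: [846, ., ., ., ., 91, 199, 45, 826, 518, 39]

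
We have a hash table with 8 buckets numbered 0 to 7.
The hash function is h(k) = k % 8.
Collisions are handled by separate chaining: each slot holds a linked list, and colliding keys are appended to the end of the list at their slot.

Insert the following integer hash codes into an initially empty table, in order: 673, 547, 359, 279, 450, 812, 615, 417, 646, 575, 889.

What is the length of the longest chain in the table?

673 -> bucket 1
547 -> bucket 3
359 -> bucket 7
279 -> bucket 7 (collision)
450 -> bucket 2
812 -> bucket 4
615 -> bucket 7 (collision)
417 -> bucket 1 (collision)
646 -> bucket 6
575 -> bucket 7 (collision)
889 -> bucket 1 (collision)
Final buckets:
0: _
1: 673 -> 417 -> 889
2: 450
3: 547
4: 812
5: _
6: 646
7: 359 -> 279 -> 615 -> 575

4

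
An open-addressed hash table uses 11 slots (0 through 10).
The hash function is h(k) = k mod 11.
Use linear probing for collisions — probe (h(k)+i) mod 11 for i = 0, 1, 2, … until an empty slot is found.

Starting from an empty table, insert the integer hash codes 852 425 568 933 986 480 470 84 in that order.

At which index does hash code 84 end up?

852: h=5 -> slot 5
425: h=7 -> slot 7
568: h=7, probe 7,8 -> slot 8
933: h=9 -> slot 9
986: h=7, probe 7,8,9,10 -> slot 10
480: h=7, probe 7,8,9,10,0 -> slot 0
470: h=8, probe 8,9,10,0,1 -> slot 1
84: h=7, probe 7,8,9,10,0,1,2 -> slot 2
Table: [480, 470, 84, ∅, ∅, 852, ∅, 425, 568, 933, 986]

2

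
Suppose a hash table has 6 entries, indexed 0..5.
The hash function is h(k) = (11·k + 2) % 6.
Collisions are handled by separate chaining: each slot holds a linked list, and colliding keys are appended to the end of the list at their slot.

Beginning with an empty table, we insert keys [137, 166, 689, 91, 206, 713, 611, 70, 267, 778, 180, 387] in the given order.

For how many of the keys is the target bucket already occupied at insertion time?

6

137 → bucket 3
166 → bucket 4
689 → bucket 3 (collision)
91 → bucket 1
206 → bucket 0
713 → bucket 3 (collision)
611 → bucket 3 (collision)
70 → bucket 4 (collision)
267 → bucket 5
778 → bucket 4 (collision)
180 → bucket 2
387 → bucket 5 (collision)
Final buckets:
0: 206
1: 91
2: 180
3: 137 -> 689 -> 713 -> 611
4: 166 -> 70 -> 778
5: 267 -> 387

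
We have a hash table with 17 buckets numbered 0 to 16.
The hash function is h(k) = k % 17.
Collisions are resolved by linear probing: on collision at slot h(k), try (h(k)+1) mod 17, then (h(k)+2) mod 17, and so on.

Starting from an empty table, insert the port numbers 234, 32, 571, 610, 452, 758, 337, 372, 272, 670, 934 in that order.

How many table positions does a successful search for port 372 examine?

234: h=13 → slot 13
32: h=15 → slot 15
571: h=10 → slot 10
610: h=15, probe 15,16 → slot 16
452: h=10, probe 10,11 → slot 11
758: h=10, probe 10,11,12 → slot 12
337: h=14 → slot 14
372: h=15, probe 15,16,0 → slot 0
272: h=0, probe 0,1 → slot 1
670: h=7 → slot 7
934: h=16, probe 16,0,1,2 → slot 2
Table: [372, 272, 934, _, _, _, _, 670, _, _, 571, 452, 758, 234, 337, 32, 610]
Lookup 372: h=15, probe 15,16,0 → found at 0.

3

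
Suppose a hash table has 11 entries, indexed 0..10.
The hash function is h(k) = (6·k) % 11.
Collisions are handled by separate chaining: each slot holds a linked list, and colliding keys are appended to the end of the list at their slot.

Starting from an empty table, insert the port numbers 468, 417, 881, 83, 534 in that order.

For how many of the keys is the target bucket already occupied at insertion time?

Insert 468: h=3, bucket 3 empty -> new chain.
Insert 417: h=5, bucket 5 empty -> new chain.
Insert 881: h=6, bucket 6 empty -> new chain.
Insert 83: h=3, bucket 3 nonempty -> append to chain.
Insert 534: h=3, bucket 3 nonempty -> append to chain.
Final buckets:
0: ∅
1: ∅
2: ∅
3: 468 -> 83 -> 534
4: ∅
5: 417
6: 881
7: ∅
8: ∅
9: ∅
10: ∅

2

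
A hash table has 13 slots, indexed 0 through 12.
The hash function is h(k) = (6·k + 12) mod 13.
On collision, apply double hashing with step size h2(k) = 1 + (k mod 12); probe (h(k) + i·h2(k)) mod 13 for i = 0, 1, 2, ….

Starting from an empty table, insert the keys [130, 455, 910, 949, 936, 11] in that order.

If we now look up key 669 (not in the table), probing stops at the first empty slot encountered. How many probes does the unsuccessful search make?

2

Insert 130: h=12, slot 12 empty → index 12.
Insert 455: h=12, h2=12, slot 12 occupied → index 11.
Insert 910: h=12, h2=11, slot 12 occupied → index 10.
Insert 949: h=12, h2=2, slot 12 occupied → index 1.
Insert 936: h=12, h2=1, slot 12 occupied → index 0.
Insert 11: h=0, h2=12, slots 0,12,11,10 occupied → index 9.
Table: [936, 949, ∅, ∅, ∅, ∅, ∅, ∅, ∅, 11, 910, 455, 130]
Lookup 669: h=9, h2=10, probe 9,6 → slot 6 empty, not found.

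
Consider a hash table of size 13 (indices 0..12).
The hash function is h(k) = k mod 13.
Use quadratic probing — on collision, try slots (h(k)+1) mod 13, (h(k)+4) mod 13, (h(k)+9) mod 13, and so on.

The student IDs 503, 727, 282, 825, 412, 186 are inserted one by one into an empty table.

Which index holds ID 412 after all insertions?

503: h=9 => slot 9
727: h=12 => slot 12
282: h=9, probe 9,10 => slot 10
825: h=6 => slot 6
412: h=9, probe 9,10,0 => slot 0
186: h=4 => slot 4
Table: [412, —, —, —, 186, —, 825, —, —, 503, 282, —, 727]

0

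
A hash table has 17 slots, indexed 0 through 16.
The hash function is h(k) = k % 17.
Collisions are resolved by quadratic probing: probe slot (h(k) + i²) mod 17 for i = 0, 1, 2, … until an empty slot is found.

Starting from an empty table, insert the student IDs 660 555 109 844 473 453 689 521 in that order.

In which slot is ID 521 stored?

10

660 hashes to 14; slot 14 is free → place at 14.
555 hashes to 11; slot 11 is free → place at 11.
109 hashes to 7; slot 7 is free → place at 7.
844 hashes to 11; 11 taken → place at 12.
473 hashes to 14; 14 taken → place at 15.
453 hashes to 11; 11,12,15 taken → place at 3.
689 hashes to 9; slot 9 is free → place at 9.
521 hashes to 11; 11,12,15,3 taken → place at 10.
Table: [∅, ∅, ∅, 453, ∅, ∅, ∅, 109, ∅, 689, 521, 555, 844, ∅, 660, 473, ∅]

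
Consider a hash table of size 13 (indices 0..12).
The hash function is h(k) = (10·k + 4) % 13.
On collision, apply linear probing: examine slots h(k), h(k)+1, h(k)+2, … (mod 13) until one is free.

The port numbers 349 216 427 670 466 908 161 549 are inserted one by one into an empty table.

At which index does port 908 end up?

0

349 hashes to 10; slot 10 is free => place at 10.
216 hashes to 6; slot 6 is free => place at 6.
427 hashes to 10; 10 taken => place at 11.
670 hashes to 9; slot 9 is free => place at 9.
466 hashes to 10; 10,11 taken => place at 12.
908 hashes to 10; 10,11,12 taken => place at 0.
161 hashes to 2; slot 2 is free => place at 2.
549 hashes to 8; slot 8 is free => place at 8.
Table: [908, _, 161, _, _, _, 216, _, 549, 670, 349, 427, 466]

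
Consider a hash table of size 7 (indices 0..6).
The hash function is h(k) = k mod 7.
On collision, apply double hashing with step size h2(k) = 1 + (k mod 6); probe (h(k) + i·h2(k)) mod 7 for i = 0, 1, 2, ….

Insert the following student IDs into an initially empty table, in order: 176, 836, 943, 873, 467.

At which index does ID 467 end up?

Insert 176: h=1, slot 1 empty => index 1.
Insert 836: h=3, slot 3 empty => index 3.
Insert 943: h=5, slot 5 empty => index 5.
Insert 873: h=5, h2=4, slot 5 occupied => index 2.
Insert 467: h=5, h2=6, slot 5 occupied => index 4.
Table: [—, 176, 873, 836, 467, 943, —]

4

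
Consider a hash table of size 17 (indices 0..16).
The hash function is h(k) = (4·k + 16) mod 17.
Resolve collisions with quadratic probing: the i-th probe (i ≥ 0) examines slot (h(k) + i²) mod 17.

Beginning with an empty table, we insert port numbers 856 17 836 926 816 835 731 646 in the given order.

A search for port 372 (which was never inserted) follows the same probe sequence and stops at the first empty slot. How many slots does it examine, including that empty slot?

856 hashes to 6; slot 6 is free -> place at 6.
17 hashes to 16; slot 16 is free -> place at 16.
836 hashes to 11; slot 11 is free -> place at 11.
926 hashes to 14; slot 14 is free -> place at 14.
816 hashes to 16; 16 taken -> place at 0.
835 hashes to 7; slot 7 is free -> place at 7.
731 hashes to 16; 16,0 taken -> place at 3.
646 hashes to 16; 16,0,3 taken -> place at 8.
Table: [816, —, —, 731, —, —, 856, 835, 646, —, —, 836, —, —, 926, —, 17]
Lookup 372: h=8, probe 8,9 → slot 9 empty, not found.

2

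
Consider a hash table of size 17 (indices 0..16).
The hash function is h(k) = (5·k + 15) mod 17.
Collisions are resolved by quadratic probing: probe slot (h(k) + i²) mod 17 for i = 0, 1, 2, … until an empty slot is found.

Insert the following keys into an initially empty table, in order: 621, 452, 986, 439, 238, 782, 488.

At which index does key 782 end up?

2

621 hashes to 9; slot 9 is free => place at 9.
452 hashes to 14; slot 14 is free => place at 14.
986 hashes to 15; slot 15 is free => place at 15.
439 hashes to 0; slot 0 is free => place at 0.
238 hashes to 15; 15 taken => place at 16.
782 hashes to 15; 15,16 taken => place at 2.
488 hashes to 7; slot 7 is free => place at 7.
Table: [439, ∅, 782, ∅, ∅, ∅, ∅, 488, ∅, 621, ∅, ∅, ∅, ∅, 452, 986, 238]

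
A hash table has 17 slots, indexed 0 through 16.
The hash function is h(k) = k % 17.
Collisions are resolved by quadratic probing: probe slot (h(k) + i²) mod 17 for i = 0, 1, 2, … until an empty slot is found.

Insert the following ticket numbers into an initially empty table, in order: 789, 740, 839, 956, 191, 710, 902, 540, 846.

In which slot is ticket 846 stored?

789: h=7 -> slot 7
740: h=9 -> slot 9
839: h=6 -> slot 6
956: h=4 -> slot 4
191: h=4, probe 4,5 -> slot 5
710: h=13 -> slot 13
902: h=1 -> slot 1
540: h=13, probe 13,14 -> slot 14
846: h=13, probe 13,14,0 -> slot 0
Table: [846, 902, ., ., 956, 191, 839, 789, ., 740, ., ., ., 710, 540, ., .]

0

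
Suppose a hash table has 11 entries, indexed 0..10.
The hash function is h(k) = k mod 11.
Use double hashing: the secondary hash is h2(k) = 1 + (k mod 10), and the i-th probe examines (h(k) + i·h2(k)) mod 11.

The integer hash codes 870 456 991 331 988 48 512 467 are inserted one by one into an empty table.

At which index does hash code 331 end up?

7

870 hashes to 1; slot 1 is free => place at 1.
456 hashes to 5; slot 5 is free => place at 5.
991 hashes to 1, h2=2; 1 taken => place at 3.
331 hashes to 1, h2=2; 1,3,5 taken => place at 7.
988 hashes to 9; slot 9 is free => place at 9.
48 hashes to 4; slot 4 is free => place at 4.
512 hashes to 6; slot 6 is free => place at 6.
467 hashes to 5, h2=8; 5 taken => place at 2.
Table: [-, 870, 467, 991, 48, 456, 512, 331, -, 988, -]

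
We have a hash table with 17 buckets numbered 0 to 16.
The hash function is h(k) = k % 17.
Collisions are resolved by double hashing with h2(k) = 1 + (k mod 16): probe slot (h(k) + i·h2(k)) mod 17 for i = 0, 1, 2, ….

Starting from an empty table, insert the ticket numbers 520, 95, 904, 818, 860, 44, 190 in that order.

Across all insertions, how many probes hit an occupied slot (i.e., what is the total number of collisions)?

520 hashes to 10; slot 10 is free -> place at 10.
95 hashes to 10, h2=16; 10 taken -> place at 9.
904 hashes to 3; slot 3 is free -> place at 3.
818 hashes to 2; slot 2 is free -> place at 2.
860 hashes to 10, h2=13; 10 taken -> place at 6.
44 hashes to 10, h2=13; 10,6,2 taken -> place at 15.
190 hashes to 3, h2=15; 3 taken -> place at 1.
Table: [., 190, 818, 904, ., ., 860, ., ., 95, 520, ., ., ., ., 44, .]

6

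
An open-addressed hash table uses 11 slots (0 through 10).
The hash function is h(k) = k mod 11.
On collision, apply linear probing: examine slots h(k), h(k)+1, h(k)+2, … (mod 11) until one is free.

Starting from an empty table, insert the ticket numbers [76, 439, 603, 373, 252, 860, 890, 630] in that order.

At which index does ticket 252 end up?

2

Insert 76: h=10, slot 10 empty -> index 10.
Insert 439: h=10, slot 10 occupied -> index 0.
Insert 603: h=9, slot 9 empty -> index 9.
Insert 373: h=10, slots 10,0 occupied -> index 1.
Insert 252: h=10, slots 10,0,1 occupied -> index 2.
Insert 860: h=2, slot 2 occupied -> index 3.
Insert 890: h=10, slots 10,0,1,2,3 occupied -> index 4.
Insert 630: h=3, slots 3,4 occupied -> index 5.
Table: [439, 373, 252, 860, 890, 630, -, -, -, 603, 76]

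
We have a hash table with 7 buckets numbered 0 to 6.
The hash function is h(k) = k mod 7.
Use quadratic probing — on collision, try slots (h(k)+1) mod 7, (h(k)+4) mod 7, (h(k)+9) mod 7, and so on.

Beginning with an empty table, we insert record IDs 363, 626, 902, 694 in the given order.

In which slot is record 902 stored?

363 hashes to 6; slot 6 is free => place at 6.
626 hashes to 3; slot 3 is free => place at 3.
902 hashes to 6; 6 taken => place at 0.
694 hashes to 1; slot 1 is free => place at 1.
Table: [902, 694, _, 626, _, _, 363]

0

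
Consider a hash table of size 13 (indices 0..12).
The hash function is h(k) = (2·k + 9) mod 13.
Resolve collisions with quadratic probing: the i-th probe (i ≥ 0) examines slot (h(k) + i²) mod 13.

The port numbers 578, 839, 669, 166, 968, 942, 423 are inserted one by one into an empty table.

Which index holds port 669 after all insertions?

578 hashes to 8; slot 8 is free => place at 8.
839 hashes to 10; slot 10 is free => place at 10.
669 hashes to 8; 8 taken => place at 9.
166 hashes to 3; slot 3 is free => place at 3.
968 hashes to 8; 8,9 taken => place at 12.
942 hashes to 8; 8,9,12 taken => place at 4.
423 hashes to 10; 10 taken => place at 11.
Table: [∅, ∅, ∅, 166, 942, ∅, ∅, ∅, 578, 669, 839, 423, 968]

9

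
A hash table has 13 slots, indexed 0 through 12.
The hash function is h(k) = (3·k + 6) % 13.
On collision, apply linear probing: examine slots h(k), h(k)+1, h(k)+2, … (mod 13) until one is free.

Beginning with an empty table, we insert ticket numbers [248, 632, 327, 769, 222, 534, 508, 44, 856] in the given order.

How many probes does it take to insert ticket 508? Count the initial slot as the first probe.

6

Insert 248: h=9, slot 9 empty -> index 9.
Insert 632: h=4, slot 4 empty -> index 4.
Insert 327: h=12, slot 12 empty -> index 12.
Insert 769: h=12, slot 12 occupied -> index 0.
Insert 222: h=9, slot 9 occupied -> index 10.
Insert 534: h=9, slots 9,10 occupied -> index 11.
Insert 508: h=9, slots 9,10,11,12,0 occupied -> index 1.
Insert 44: h=8, slot 8 empty -> index 8.
Insert 856: h=0, slots 0,1 occupied -> index 2.
Table: [769, 508, 856, -, 632, -, -, -, 44, 248, 222, 534, 327]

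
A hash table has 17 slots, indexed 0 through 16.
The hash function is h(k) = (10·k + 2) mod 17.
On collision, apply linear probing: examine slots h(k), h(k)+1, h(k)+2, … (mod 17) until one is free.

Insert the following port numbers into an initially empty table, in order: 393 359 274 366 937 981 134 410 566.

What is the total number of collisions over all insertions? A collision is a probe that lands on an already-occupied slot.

393: h=5 => slot 5
359: h=5, probe 5,6 => slot 6
274: h=5, probe 5,6,7 => slot 7
366: h=7, probe 7,8 => slot 8
937: h=5, probe 5,6,7,8,9 => slot 9
981: h=3 => slot 3
134: h=16 => slot 16
410: h=5, probe 5,6,7,8,9,10 => slot 10
566: h=1 => slot 1
Table: [., 566, ., 981, ., 393, 359, 274, 366, 937, 410, ., ., ., ., ., 134]

13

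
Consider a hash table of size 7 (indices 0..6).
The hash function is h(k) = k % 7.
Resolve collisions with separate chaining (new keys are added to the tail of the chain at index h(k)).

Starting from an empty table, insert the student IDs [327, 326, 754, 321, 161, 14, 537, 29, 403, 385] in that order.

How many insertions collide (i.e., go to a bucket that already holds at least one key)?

5

327 -> bucket 5
326 -> bucket 4
754 -> bucket 5 (collision)
321 -> bucket 6
161 -> bucket 0
14 -> bucket 0 (collision)
537 -> bucket 5 (collision)
29 -> bucket 1
403 -> bucket 4 (collision)
385 -> bucket 0 (collision)
Final buckets:
0: 161 -> 14 -> 385
1: 29
2: -
3: -
4: 326 -> 403
5: 327 -> 754 -> 537
6: 321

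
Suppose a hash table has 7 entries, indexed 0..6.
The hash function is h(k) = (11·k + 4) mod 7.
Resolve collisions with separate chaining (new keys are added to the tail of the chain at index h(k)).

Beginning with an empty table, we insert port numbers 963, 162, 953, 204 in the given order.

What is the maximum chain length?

3

963 → bucket 6
162 → bucket 1
953 → bucket 1 (collision)
204 → bucket 1 (collision)
Final buckets:
0: -
1: 162 -> 953 -> 204
2: -
3: -
4: -
5: -
6: 963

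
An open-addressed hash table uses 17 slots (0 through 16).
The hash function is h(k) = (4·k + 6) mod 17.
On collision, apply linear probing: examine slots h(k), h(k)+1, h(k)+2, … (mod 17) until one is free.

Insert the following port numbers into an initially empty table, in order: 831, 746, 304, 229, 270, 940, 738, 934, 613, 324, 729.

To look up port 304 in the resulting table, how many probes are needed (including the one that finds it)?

831: h=15 -> slot 15
746: h=15, probe 15,16 -> slot 16
304: h=15, probe 15,16,0 -> slot 0
229: h=4 -> slot 4
270: h=15, probe 15,16,0,1 -> slot 1
940: h=9 -> slot 9
738: h=0, probe 0,1,2 -> slot 2
934: h=2, probe 2,3 -> slot 3
613: h=10 -> slot 10
324: h=10, probe 10,11 -> slot 11
729: h=15, probe 15,16,0,1,2,3,4,5 -> slot 5
Table: [304, 270, 738, 934, 229, 729, —, —, —, 940, 613, 324, —, —, —, 831, 746]
Lookup 304: h=15, probe 15,16,0 → found at 0.

3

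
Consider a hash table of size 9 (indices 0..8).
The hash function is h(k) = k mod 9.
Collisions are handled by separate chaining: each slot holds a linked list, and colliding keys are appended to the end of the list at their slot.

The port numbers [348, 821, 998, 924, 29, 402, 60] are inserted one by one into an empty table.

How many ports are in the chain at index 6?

Insert 348: h=6, bucket 6 empty → new chain.
Insert 821: h=2, bucket 2 empty → new chain.
Insert 998: h=8, bucket 8 empty → new chain.
Insert 924: h=6, bucket 6 nonempty → append to chain.
Insert 29: h=2, bucket 2 nonempty → append to chain.
Insert 402: h=6, bucket 6 nonempty → append to chain.
Insert 60: h=6, bucket 6 nonempty → append to chain.
Final buckets:
0: ∅
1: ∅
2: 821 -> 29
3: ∅
4: ∅
5: ∅
6: 348 -> 924 -> 402 -> 60
7: ∅
8: 998

4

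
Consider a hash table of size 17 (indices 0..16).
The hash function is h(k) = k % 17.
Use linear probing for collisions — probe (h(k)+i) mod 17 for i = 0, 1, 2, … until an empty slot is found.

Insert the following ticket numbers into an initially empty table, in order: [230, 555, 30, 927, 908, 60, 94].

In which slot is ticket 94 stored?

Insert 230: h=9, slot 9 empty → index 9.
Insert 555: h=11, slot 11 empty → index 11.
Insert 30: h=13, slot 13 empty → index 13.
Insert 927: h=9, slot 9 occupied → index 10.
Insert 908: h=7, slot 7 empty → index 7.
Insert 60: h=9, slots 9,10,11 occupied → index 12.
Insert 94: h=9, slots 9,10,11,12,13 occupied → index 14.
Table: [_, _, _, _, _, _, _, 908, _, 230, 927, 555, 60, 30, 94, _, _]

14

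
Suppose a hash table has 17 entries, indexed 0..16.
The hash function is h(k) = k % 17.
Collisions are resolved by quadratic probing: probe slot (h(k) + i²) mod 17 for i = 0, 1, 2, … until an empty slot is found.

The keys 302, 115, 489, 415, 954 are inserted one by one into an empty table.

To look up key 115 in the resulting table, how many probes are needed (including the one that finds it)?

302: h=13 → slot 13
115: h=13, probe 13,14 → slot 14
489: h=13, probe 13,14,0 → slot 0
415: h=7 → slot 7
954: h=2 → slot 2
Table: [489, -, 954, -, -, -, -, 415, -, -, -, -, -, 302, 115, -, -]
Lookup 115: h=13, probe 13,14 → found at 14.

2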